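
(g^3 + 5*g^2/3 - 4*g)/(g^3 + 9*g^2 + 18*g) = (g - 4/3)/(g + 6)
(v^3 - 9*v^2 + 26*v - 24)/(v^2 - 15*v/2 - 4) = 2*(-v^3 + 9*v^2 - 26*v + 24)/(-2*v^2 + 15*v + 8)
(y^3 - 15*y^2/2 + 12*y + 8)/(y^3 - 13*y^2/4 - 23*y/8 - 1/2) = 4*(y - 4)/(4*y + 1)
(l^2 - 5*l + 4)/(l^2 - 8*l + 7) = (l - 4)/(l - 7)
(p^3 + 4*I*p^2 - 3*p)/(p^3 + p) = (p + 3*I)/(p - I)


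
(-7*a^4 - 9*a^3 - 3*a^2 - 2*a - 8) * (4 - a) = 7*a^5 - 19*a^4 - 33*a^3 - 10*a^2 - 32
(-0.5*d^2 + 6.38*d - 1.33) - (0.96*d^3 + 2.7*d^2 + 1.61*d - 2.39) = -0.96*d^3 - 3.2*d^2 + 4.77*d + 1.06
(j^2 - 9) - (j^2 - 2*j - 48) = 2*j + 39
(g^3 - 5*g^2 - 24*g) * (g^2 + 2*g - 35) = g^5 - 3*g^4 - 69*g^3 + 127*g^2 + 840*g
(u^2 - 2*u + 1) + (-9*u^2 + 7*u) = -8*u^2 + 5*u + 1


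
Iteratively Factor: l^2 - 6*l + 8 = (l - 2)*(l - 4)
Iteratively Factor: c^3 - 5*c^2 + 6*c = (c - 3)*(c^2 - 2*c) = (c - 3)*(c - 2)*(c)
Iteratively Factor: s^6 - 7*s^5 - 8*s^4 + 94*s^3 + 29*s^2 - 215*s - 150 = (s - 5)*(s^5 - 2*s^4 - 18*s^3 + 4*s^2 + 49*s + 30) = (s - 5)*(s + 1)*(s^4 - 3*s^3 - 15*s^2 + 19*s + 30) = (s - 5)*(s - 2)*(s + 1)*(s^3 - s^2 - 17*s - 15) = (s - 5)*(s - 2)*(s + 1)*(s + 3)*(s^2 - 4*s - 5) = (s - 5)^2*(s - 2)*(s + 1)*(s + 3)*(s + 1)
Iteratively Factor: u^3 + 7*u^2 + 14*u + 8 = (u + 4)*(u^2 + 3*u + 2) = (u + 2)*(u + 4)*(u + 1)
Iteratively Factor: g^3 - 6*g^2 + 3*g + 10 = (g - 5)*(g^2 - g - 2) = (g - 5)*(g + 1)*(g - 2)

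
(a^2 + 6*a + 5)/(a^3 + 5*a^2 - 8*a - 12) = (a + 5)/(a^2 + 4*a - 12)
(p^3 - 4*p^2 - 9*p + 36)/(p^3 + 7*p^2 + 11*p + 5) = (p^3 - 4*p^2 - 9*p + 36)/(p^3 + 7*p^2 + 11*p + 5)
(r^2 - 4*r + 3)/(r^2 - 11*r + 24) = (r - 1)/(r - 8)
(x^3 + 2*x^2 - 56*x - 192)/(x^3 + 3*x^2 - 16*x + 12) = (x^2 - 4*x - 32)/(x^2 - 3*x + 2)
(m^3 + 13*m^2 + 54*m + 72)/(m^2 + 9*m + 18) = m + 4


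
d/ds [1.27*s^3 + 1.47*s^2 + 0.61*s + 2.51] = 3.81*s^2 + 2.94*s + 0.61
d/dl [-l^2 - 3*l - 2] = -2*l - 3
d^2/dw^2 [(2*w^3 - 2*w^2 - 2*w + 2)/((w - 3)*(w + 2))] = 4*(5*w^3 + 3*w^2 + 87*w - 23)/(w^6 - 3*w^5 - 15*w^4 + 35*w^3 + 90*w^2 - 108*w - 216)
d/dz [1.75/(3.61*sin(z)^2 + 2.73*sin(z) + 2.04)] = -(12.635*sin(z) + 4.7775)*cos(z)/(3.61*sin(z)^2 + 2.73*sin(z) + 2.04)^2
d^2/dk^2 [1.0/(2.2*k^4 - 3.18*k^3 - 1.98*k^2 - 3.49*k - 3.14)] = ((-26.4*k^2 + 19.08*k + 3.96)*(-2.2*k^4 + 3.18*k^3 + 1.98*k^2 + 3.49*k + 3.14) - 1.0*(-17.6*k^3 + 19.08*k^2 + 7.92*k + 6.98)*(-8.8*k^3 + 9.54*k^2 + 3.96*k + 3.49))/(-2.2*k^4 + 3.18*k^3 + 1.98*k^2 + 3.49*k + 3.14)^3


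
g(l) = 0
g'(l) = 0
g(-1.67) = 0.00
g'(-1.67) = 0.00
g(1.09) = 0.00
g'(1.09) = 0.00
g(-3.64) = 0.00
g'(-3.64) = 0.00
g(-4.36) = 0.00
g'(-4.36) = 0.00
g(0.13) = 0.00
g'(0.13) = 0.00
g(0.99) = 0.00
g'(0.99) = 0.00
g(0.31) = 0.00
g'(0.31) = 0.00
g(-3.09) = 0.00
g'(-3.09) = 0.00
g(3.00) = 0.00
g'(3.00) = 0.00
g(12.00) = 0.00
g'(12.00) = 0.00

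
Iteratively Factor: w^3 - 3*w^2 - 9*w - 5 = (w + 1)*(w^2 - 4*w - 5) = (w + 1)^2*(w - 5)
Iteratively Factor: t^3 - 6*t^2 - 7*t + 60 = (t + 3)*(t^2 - 9*t + 20) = (t - 5)*(t + 3)*(t - 4)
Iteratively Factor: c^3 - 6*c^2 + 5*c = (c)*(c^2 - 6*c + 5) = c*(c - 1)*(c - 5)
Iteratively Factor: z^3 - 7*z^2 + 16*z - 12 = (z - 3)*(z^2 - 4*z + 4) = (z - 3)*(z - 2)*(z - 2)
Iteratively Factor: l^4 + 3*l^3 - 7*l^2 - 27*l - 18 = (l + 1)*(l^3 + 2*l^2 - 9*l - 18) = (l + 1)*(l + 2)*(l^2 - 9) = (l - 3)*(l + 1)*(l + 2)*(l + 3)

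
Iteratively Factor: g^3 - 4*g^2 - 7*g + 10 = (g + 2)*(g^2 - 6*g + 5) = (g - 5)*(g + 2)*(g - 1)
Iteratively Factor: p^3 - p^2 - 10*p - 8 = (p - 4)*(p^2 + 3*p + 2) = (p - 4)*(p + 1)*(p + 2)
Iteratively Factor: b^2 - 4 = (b + 2)*(b - 2)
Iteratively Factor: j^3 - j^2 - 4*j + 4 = (j - 2)*(j^2 + j - 2) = (j - 2)*(j + 2)*(j - 1)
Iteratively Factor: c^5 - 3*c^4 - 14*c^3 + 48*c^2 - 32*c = (c)*(c^4 - 3*c^3 - 14*c^2 + 48*c - 32) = c*(c - 1)*(c^3 - 2*c^2 - 16*c + 32) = c*(c - 1)*(c + 4)*(c^2 - 6*c + 8) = c*(c - 2)*(c - 1)*(c + 4)*(c - 4)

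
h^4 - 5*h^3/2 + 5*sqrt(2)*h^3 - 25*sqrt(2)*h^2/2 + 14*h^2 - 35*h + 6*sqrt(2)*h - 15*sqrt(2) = (h - 5/2)*(h + sqrt(2))^2*(h + 3*sqrt(2))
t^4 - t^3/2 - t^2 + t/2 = t*(t - 1)*(t - 1/2)*(t + 1)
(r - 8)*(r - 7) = r^2 - 15*r + 56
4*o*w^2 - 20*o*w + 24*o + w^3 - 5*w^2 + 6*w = (4*o + w)*(w - 3)*(w - 2)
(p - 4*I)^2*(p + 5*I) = p^3 - 3*I*p^2 + 24*p - 80*I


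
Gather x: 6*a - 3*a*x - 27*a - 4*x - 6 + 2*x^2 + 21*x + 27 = -21*a + 2*x^2 + x*(17 - 3*a) + 21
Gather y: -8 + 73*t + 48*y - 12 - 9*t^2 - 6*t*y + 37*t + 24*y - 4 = -9*t^2 + 110*t + y*(72 - 6*t) - 24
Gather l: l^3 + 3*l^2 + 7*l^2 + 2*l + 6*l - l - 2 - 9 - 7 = l^3 + 10*l^2 + 7*l - 18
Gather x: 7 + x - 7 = x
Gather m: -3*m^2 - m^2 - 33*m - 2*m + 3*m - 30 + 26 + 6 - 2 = -4*m^2 - 32*m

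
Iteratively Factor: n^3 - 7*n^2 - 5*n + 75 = (n + 3)*(n^2 - 10*n + 25) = (n - 5)*(n + 3)*(n - 5)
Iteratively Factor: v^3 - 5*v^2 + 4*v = (v - 1)*(v^2 - 4*v) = v*(v - 1)*(v - 4)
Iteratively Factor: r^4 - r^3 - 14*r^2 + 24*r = (r + 4)*(r^3 - 5*r^2 + 6*r) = r*(r + 4)*(r^2 - 5*r + 6) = r*(r - 3)*(r + 4)*(r - 2)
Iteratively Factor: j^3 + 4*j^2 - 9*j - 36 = (j + 3)*(j^2 + j - 12) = (j - 3)*(j + 3)*(j + 4)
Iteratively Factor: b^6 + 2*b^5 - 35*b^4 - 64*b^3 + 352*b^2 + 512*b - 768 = (b - 1)*(b^5 + 3*b^4 - 32*b^3 - 96*b^2 + 256*b + 768) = (b - 1)*(b + 3)*(b^4 - 32*b^2 + 256) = (b - 4)*(b - 1)*(b + 3)*(b^3 + 4*b^2 - 16*b - 64) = (b - 4)^2*(b - 1)*(b + 3)*(b^2 + 8*b + 16) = (b - 4)^2*(b - 1)*(b + 3)*(b + 4)*(b + 4)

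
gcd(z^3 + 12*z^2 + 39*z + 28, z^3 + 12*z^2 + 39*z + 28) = z^3 + 12*z^2 + 39*z + 28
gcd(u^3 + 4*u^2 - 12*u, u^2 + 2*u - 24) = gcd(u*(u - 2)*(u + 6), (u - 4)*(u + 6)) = u + 6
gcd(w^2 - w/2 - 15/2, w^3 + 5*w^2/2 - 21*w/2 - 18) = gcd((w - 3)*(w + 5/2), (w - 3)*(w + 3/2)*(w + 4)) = w - 3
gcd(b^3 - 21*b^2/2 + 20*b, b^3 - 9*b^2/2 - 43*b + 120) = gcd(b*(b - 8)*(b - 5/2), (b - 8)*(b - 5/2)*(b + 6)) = b^2 - 21*b/2 + 20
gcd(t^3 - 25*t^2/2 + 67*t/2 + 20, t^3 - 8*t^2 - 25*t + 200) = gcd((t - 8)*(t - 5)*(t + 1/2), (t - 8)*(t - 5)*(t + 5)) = t^2 - 13*t + 40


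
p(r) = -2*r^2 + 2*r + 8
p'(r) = 2 - 4*r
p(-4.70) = -45.58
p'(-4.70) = 20.80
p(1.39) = 6.92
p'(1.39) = -3.56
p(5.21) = -35.87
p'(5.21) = -18.84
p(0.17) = 8.28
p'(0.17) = 1.32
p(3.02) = -4.20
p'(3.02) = -10.08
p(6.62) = -66.41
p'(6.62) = -24.48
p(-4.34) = -38.35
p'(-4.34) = 19.36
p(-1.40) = 1.28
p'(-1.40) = 7.60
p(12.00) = -256.00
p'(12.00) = -46.00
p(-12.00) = -304.00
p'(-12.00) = 50.00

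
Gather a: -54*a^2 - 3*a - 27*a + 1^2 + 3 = -54*a^2 - 30*a + 4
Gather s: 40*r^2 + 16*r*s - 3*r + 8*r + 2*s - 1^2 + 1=40*r^2 + 5*r + s*(16*r + 2)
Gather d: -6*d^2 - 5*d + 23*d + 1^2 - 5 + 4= -6*d^2 + 18*d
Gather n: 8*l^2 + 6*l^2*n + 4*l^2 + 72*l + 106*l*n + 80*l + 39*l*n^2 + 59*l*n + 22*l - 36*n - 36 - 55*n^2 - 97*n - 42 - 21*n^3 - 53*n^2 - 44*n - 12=12*l^2 + 174*l - 21*n^3 + n^2*(39*l - 108) + n*(6*l^2 + 165*l - 177) - 90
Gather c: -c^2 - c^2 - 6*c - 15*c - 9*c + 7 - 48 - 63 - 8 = -2*c^2 - 30*c - 112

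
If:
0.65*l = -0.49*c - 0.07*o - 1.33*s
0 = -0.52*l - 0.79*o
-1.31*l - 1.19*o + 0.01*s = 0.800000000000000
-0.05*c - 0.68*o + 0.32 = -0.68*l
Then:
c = -23.83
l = -1.34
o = 0.88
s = 9.39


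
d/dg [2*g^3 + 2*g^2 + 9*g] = 6*g^2 + 4*g + 9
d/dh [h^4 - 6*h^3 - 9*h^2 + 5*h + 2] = 4*h^3 - 18*h^2 - 18*h + 5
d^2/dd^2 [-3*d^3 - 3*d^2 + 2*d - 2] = -18*d - 6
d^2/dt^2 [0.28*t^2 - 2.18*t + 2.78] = 0.560000000000000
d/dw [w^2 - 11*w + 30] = 2*w - 11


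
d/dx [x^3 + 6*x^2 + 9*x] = 3*x^2 + 12*x + 9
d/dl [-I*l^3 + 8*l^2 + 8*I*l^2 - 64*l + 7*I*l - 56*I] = -3*I*l^2 + 16*l*(1 + I) - 64 + 7*I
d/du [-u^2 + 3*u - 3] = 3 - 2*u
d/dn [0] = 0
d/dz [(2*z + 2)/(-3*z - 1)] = 4/(3*z + 1)^2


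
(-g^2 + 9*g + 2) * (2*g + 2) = -2*g^3 + 16*g^2 + 22*g + 4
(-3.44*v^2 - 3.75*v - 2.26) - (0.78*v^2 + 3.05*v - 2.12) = -4.22*v^2 - 6.8*v - 0.14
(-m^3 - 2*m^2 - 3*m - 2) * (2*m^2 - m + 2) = -2*m^5 - 3*m^4 - 6*m^3 - 5*m^2 - 4*m - 4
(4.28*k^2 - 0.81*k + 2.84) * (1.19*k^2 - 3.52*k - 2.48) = 5.0932*k^4 - 16.0295*k^3 - 4.3836*k^2 - 7.988*k - 7.0432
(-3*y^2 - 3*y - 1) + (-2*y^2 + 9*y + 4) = -5*y^2 + 6*y + 3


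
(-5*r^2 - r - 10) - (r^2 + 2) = -6*r^2 - r - 12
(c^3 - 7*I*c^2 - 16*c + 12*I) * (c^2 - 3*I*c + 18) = c^5 - 10*I*c^4 - 19*c^3 - 66*I*c^2 - 252*c + 216*I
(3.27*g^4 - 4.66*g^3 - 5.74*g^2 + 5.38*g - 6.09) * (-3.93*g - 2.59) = -12.8511*g^5 + 9.8445*g^4 + 34.6276*g^3 - 6.2768*g^2 + 9.9995*g + 15.7731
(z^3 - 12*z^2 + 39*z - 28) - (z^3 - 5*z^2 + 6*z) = -7*z^2 + 33*z - 28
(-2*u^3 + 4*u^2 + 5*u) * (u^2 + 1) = -2*u^5 + 4*u^4 + 3*u^3 + 4*u^2 + 5*u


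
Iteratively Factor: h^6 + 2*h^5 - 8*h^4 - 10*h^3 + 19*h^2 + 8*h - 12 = (h - 2)*(h^5 + 4*h^4 - 10*h^2 - h + 6) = (h - 2)*(h + 2)*(h^4 + 2*h^3 - 4*h^2 - 2*h + 3) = (h - 2)*(h + 1)*(h + 2)*(h^3 + h^2 - 5*h + 3) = (h - 2)*(h + 1)*(h + 2)*(h + 3)*(h^2 - 2*h + 1) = (h - 2)*(h - 1)*(h + 1)*(h + 2)*(h + 3)*(h - 1)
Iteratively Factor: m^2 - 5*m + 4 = (m - 1)*(m - 4)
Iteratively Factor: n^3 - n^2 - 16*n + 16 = (n - 1)*(n^2 - 16) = (n - 1)*(n + 4)*(n - 4)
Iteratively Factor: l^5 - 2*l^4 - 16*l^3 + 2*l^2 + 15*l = (l - 1)*(l^4 - l^3 - 17*l^2 - 15*l) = (l - 1)*(l + 1)*(l^3 - 2*l^2 - 15*l) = (l - 1)*(l + 1)*(l + 3)*(l^2 - 5*l) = (l - 5)*(l - 1)*(l + 1)*(l + 3)*(l)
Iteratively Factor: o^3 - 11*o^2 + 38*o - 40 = (o - 4)*(o^2 - 7*o + 10) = (o - 5)*(o - 4)*(o - 2)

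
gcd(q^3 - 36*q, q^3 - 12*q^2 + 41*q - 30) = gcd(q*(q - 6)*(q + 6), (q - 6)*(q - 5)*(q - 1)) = q - 6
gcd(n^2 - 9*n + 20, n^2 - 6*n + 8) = n - 4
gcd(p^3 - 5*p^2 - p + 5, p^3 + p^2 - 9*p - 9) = p + 1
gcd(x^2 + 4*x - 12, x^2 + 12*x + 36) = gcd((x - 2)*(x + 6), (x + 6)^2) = x + 6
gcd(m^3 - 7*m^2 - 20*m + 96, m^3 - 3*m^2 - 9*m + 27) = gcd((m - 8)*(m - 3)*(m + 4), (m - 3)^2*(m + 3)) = m - 3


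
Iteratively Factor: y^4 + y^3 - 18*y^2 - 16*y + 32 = (y - 4)*(y^3 + 5*y^2 + 2*y - 8) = (y - 4)*(y + 2)*(y^2 + 3*y - 4) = (y - 4)*(y - 1)*(y + 2)*(y + 4)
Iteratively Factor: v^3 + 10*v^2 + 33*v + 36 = (v + 3)*(v^2 + 7*v + 12) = (v + 3)^2*(v + 4)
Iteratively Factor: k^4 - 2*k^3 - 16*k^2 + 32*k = (k)*(k^3 - 2*k^2 - 16*k + 32) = k*(k - 2)*(k^2 - 16) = k*(k - 2)*(k + 4)*(k - 4)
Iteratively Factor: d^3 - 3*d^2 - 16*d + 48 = (d - 4)*(d^2 + d - 12) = (d - 4)*(d + 4)*(d - 3)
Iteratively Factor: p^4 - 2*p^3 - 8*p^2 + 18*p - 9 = (p - 1)*(p^3 - p^2 - 9*p + 9) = (p - 1)*(p + 3)*(p^2 - 4*p + 3) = (p - 3)*(p - 1)*(p + 3)*(p - 1)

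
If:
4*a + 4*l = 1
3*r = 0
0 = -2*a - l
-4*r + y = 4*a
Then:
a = -1/4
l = 1/2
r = 0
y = -1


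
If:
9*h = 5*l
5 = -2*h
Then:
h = -5/2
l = -9/2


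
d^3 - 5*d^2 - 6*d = d*(d - 6)*(d + 1)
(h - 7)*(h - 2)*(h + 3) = h^3 - 6*h^2 - 13*h + 42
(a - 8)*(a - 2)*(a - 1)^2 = a^4 - 12*a^3 + 37*a^2 - 42*a + 16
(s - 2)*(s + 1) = s^2 - s - 2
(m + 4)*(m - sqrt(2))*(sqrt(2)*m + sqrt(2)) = sqrt(2)*m^3 - 2*m^2 + 5*sqrt(2)*m^2 - 10*m + 4*sqrt(2)*m - 8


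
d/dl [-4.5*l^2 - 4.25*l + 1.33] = -9.0*l - 4.25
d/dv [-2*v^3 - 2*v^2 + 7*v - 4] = -6*v^2 - 4*v + 7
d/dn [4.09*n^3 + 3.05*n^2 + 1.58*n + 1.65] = 12.27*n^2 + 6.1*n + 1.58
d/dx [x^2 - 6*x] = 2*x - 6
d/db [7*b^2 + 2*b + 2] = 14*b + 2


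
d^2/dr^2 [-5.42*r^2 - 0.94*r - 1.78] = -10.8400000000000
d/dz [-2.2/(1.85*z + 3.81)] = 4.07/(1.85*z + 3.81)^2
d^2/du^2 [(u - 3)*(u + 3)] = 2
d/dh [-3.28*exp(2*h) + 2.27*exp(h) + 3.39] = (2.27 - 6.56*exp(h))*exp(h)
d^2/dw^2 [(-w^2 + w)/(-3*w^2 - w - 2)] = 12*(-2*w^3 - 3*w^2 + 3*w + 1)/(27*w^6 + 27*w^5 + 63*w^4 + 37*w^3 + 42*w^2 + 12*w + 8)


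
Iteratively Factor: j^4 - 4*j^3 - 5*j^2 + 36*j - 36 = (j - 3)*(j^3 - j^2 - 8*j + 12) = (j - 3)*(j + 3)*(j^2 - 4*j + 4) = (j - 3)*(j - 2)*(j + 3)*(j - 2)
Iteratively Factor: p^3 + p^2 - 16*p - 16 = (p - 4)*(p^2 + 5*p + 4) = (p - 4)*(p + 4)*(p + 1)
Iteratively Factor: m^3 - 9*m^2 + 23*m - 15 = (m - 3)*(m^2 - 6*m + 5) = (m - 3)*(m - 1)*(m - 5)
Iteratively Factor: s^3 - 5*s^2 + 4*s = (s - 1)*(s^2 - 4*s) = (s - 4)*(s - 1)*(s)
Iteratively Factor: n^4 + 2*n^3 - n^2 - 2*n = (n - 1)*(n^3 + 3*n^2 + 2*n) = (n - 1)*(n + 2)*(n^2 + n) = (n - 1)*(n + 1)*(n + 2)*(n)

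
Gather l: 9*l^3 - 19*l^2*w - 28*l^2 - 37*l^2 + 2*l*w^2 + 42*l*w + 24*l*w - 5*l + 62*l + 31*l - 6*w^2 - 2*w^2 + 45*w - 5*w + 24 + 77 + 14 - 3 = 9*l^3 + l^2*(-19*w - 65) + l*(2*w^2 + 66*w + 88) - 8*w^2 + 40*w + 112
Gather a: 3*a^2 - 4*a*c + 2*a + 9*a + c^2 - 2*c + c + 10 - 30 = 3*a^2 + a*(11 - 4*c) + c^2 - c - 20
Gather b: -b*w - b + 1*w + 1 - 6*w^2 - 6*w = b*(-w - 1) - 6*w^2 - 5*w + 1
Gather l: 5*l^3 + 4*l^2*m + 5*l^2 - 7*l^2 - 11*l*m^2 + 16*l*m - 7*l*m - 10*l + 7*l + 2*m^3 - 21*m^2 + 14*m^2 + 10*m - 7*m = 5*l^3 + l^2*(4*m - 2) + l*(-11*m^2 + 9*m - 3) + 2*m^3 - 7*m^2 + 3*m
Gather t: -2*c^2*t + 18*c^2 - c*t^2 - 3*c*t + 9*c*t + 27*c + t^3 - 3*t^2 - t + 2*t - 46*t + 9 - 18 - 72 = 18*c^2 + 27*c + t^3 + t^2*(-c - 3) + t*(-2*c^2 + 6*c - 45) - 81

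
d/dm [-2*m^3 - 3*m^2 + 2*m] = -6*m^2 - 6*m + 2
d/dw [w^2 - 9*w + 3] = 2*w - 9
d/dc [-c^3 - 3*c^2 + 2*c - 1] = -3*c^2 - 6*c + 2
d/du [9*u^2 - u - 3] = 18*u - 1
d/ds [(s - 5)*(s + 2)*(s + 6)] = 3*s^2 + 6*s - 28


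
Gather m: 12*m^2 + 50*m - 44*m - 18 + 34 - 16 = 12*m^2 + 6*m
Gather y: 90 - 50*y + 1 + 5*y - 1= 90 - 45*y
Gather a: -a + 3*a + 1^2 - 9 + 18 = 2*a + 10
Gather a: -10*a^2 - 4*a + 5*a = -10*a^2 + a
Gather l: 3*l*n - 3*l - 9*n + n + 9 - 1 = l*(3*n - 3) - 8*n + 8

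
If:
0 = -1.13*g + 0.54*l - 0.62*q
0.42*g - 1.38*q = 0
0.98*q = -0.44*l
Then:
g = 0.00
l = 0.00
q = 0.00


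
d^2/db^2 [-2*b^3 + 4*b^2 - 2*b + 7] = 8 - 12*b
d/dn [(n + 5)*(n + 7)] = 2*n + 12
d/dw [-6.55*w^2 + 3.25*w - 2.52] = 3.25 - 13.1*w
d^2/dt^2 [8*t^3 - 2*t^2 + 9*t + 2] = 48*t - 4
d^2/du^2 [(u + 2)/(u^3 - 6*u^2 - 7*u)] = 2*(3*u^5 - 6*u^4 - 53*u^3 + 174*u^2 + 252*u + 98)/(u^3*(u^6 - 18*u^5 + 87*u^4 + 36*u^3 - 609*u^2 - 882*u - 343))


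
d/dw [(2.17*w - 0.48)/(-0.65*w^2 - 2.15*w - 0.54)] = (1.4105*w^2 - 0.624*w - 2.2038)/(0.4225*w^4 + 2.795*w^3 + 5.3245*w^2 + 2.322*w + 0.2916)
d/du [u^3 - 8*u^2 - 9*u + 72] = 3*u^2 - 16*u - 9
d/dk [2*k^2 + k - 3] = 4*k + 1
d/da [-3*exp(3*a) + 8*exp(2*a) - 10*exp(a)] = (-9*exp(2*a) + 16*exp(a) - 10)*exp(a)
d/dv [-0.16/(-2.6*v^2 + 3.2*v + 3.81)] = (0.512 - 0.832*v)/(-2.6*v^2 + 3.2*v + 3.81)^2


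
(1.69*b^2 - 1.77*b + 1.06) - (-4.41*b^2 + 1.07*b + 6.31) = 6.1*b^2 - 2.84*b - 5.25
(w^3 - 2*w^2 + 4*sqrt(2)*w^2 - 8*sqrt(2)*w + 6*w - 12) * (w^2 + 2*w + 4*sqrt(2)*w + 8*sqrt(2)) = w^5 + 8*sqrt(2)*w^4 + 34*w^3 - 8*sqrt(2)*w^2 - 152*w - 96*sqrt(2)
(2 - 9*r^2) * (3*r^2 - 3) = -27*r^4 + 33*r^2 - 6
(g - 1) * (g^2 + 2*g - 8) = g^3 + g^2 - 10*g + 8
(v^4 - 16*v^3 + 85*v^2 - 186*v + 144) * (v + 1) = v^5 - 15*v^4 + 69*v^3 - 101*v^2 - 42*v + 144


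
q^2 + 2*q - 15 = (q - 3)*(q + 5)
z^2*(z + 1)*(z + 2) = z^4 + 3*z^3 + 2*z^2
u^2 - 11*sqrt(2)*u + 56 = (u - 7*sqrt(2))*(u - 4*sqrt(2))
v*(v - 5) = v^2 - 5*v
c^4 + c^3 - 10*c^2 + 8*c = c*(c - 2)*(c - 1)*(c + 4)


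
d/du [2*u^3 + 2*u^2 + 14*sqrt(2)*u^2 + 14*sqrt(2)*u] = 6*u^2 + 4*u + 28*sqrt(2)*u + 14*sqrt(2)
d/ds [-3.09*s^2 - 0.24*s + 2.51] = -6.18*s - 0.24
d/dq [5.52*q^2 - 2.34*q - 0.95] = 11.04*q - 2.34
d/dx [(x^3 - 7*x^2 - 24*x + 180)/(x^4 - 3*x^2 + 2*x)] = (-x^5 + 13*x^4 + 82*x^3 - 634*x^2 - 720*x + 360)/(x^2*(x^5 + x^4 - 5*x^3 - x^2 + 8*x - 4))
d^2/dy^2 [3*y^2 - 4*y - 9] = 6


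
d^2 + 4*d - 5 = (d - 1)*(d + 5)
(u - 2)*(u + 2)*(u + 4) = u^3 + 4*u^2 - 4*u - 16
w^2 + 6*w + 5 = (w + 1)*(w + 5)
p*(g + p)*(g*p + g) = g^2*p^2 + g^2*p + g*p^3 + g*p^2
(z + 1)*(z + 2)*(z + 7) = z^3 + 10*z^2 + 23*z + 14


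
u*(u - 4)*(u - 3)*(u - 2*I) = u^4 - 7*u^3 - 2*I*u^3 + 12*u^2 + 14*I*u^2 - 24*I*u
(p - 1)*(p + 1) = p^2 - 1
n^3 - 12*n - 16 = (n - 4)*(n + 2)^2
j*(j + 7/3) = j^2 + 7*j/3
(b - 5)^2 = b^2 - 10*b + 25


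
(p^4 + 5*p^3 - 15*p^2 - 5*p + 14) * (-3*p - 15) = -3*p^5 - 30*p^4 - 30*p^3 + 240*p^2 + 33*p - 210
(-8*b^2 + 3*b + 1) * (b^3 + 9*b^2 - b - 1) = -8*b^5 - 69*b^4 + 36*b^3 + 14*b^2 - 4*b - 1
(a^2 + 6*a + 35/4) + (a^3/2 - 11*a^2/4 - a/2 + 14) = a^3/2 - 7*a^2/4 + 11*a/2 + 91/4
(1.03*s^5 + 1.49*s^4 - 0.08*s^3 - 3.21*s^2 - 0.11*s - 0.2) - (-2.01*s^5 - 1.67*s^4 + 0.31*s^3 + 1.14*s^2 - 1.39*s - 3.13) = 3.04*s^5 + 3.16*s^4 - 0.39*s^3 - 4.35*s^2 + 1.28*s + 2.93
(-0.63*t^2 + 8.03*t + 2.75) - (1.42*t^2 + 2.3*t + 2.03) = -2.05*t^2 + 5.73*t + 0.72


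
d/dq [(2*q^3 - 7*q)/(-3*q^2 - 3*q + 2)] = (-6*q^4 - 12*q^3 - 9*q^2 - 14)/(9*q^4 + 18*q^3 - 3*q^2 - 12*q + 4)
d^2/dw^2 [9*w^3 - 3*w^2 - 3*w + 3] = 54*w - 6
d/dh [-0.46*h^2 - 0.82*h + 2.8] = -0.92*h - 0.82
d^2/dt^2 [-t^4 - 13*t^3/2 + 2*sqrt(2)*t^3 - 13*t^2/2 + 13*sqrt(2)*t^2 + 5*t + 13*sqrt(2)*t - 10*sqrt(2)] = -12*t^2 - 39*t + 12*sqrt(2)*t - 13 + 26*sqrt(2)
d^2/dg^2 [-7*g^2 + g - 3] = -14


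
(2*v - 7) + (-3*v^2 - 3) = -3*v^2 + 2*v - 10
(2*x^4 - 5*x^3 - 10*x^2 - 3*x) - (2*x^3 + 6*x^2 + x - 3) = 2*x^4 - 7*x^3 - 16*x^2 - 4*x + 3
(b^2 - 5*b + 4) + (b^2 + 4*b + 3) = 2*b^2 - b + 7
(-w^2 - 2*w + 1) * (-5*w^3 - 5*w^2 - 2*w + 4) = 5*w^5 + 15*w^4 + 7*w^3 - 5*w^2 - 10*w + 4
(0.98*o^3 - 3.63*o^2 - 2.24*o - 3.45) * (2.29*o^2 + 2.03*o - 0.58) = 2.2442*o^5 - 6.3233*o^4 - 13.0669*o^3 - 10.3423*o^2 - 5.7043*o + 2.001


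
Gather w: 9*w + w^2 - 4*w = w^2 + 5*w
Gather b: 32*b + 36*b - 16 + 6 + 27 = 68*b + 17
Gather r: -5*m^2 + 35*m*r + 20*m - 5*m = -5*m^2 + 35*m*r + 15*m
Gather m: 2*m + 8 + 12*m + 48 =14*m + 56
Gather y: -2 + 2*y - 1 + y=3*y - 3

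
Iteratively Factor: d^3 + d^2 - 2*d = (d - 1)*(d^2 + 2*d) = (d - 1)*(d + 2)*(d)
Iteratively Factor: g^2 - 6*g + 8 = (g - 4)*(g - 2)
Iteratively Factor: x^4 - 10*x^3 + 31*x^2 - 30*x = (x)*(x^3 - 10*x^2 + 31*x - 30) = x*(x - 2)*(x^2 - 8*x + 15) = x*(x - 5)*(x - 2)*(x - 3)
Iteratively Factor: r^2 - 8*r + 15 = (r - 5)*(r - 3)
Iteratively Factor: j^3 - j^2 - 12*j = (j - 4)*(j^2 + 3*j) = (j - 4)*(j + 3)*(j)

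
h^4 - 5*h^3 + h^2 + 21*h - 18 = (h - 3)^2*(h - 1)*(h + 2)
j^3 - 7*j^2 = j^2*(j - 7)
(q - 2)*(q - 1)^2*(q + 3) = q^4 - q^3 - 7*q^2 + 13*q - 6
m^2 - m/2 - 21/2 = (m - 7/2)*(m + 3)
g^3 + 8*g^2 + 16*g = g*(g + 4)^2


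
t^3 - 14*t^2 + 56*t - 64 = (t - 8)*(t - 4)*(t - 2)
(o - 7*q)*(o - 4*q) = o^2 - 11*o*q + 28*q^2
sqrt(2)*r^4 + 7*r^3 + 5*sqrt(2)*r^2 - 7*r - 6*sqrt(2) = (r - 1)*(r + 3*sqrt(2)/2)*(r + 2*sqrt(2))*(sqrt(2)*r + sqrt(2))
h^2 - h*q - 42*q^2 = (h - 7*q)*(h + 6*q)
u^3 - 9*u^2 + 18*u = u*(u - 6)*(u - 3)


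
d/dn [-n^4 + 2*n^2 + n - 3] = -4*n^3 + 4*n + 1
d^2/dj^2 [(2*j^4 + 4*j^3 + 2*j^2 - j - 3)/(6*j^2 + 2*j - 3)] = 4*(36*j^6 + 36*j^5 - 42*j^4 - 34*j^3 - 90*j^2 - 27*j - 27)/(216*j^6 + 216*j^5 - 252*j^4 - 208*j^3 + 126*j^2 + 54*j - 27)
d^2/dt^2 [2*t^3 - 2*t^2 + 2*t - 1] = 12*t - 4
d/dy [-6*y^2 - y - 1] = -12*y - 1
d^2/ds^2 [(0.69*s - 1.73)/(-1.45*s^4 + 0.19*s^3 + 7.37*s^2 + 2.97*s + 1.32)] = (-17.4087*s^7 + 75.78802*s^6 + 29.7942060000001*s^5 - 355.654326*s^4 - 91.6324640000001*s^3 + 611.47812*s^2 + 264.879054*s + 2.27020200000001)/(3.048625*s^12 - 1.198425*s^11 - 46.32924*s^10 - 6.557524*s^9 + 232.063854*s^8 + 161.333106*s^7 - 302.40386*s^6 - 465.974388*s^5 - 407.014839*s^4 - 200.551329*s^3 - 73.455228*s^2 - 15.524784*s - 2.299968)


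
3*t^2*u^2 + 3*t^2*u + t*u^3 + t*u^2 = u*(3*t + u)*(t*u + t)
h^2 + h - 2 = (h - 1)*(h + 2)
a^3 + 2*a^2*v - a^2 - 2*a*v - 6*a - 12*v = (a - 3)*(a + 2)*(a + 2*v)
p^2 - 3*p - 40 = (p - 8)*(p + 5)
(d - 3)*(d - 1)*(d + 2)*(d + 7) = d^4 + 5*d^3 - 19*d^2 - 29*d + 42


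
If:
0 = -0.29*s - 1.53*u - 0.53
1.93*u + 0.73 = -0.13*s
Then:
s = 0.26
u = -0.40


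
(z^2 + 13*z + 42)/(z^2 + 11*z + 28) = (z + 6)/(z + 4)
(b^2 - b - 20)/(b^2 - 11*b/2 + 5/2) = 2*(b + 4)/(2*b - 1)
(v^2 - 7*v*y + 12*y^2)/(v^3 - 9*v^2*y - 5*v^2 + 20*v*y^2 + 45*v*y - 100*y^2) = (-v + 3*y)/(-v^2 + 5*v*y + 5*v - 25*y)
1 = 1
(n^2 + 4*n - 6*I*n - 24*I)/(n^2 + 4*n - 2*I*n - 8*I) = (n - 6*I)/(n - 2*I)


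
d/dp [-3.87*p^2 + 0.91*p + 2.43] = 0.91 - 7.74*p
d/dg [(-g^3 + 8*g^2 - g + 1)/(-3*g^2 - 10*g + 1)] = (3*g^4 + 20*g^3 - 86*g^2 + 22*g + 9)/(9*g^4 + 60*g^3 + 94*g^2 - 20*g + 1)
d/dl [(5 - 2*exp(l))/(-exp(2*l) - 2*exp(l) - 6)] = 2*(-(exp(l) + 1)*(2*exp(l) - 5) + exp(2*l) + 2*exp(l) + 6)*exp(l)/(exp(2*l) + 2*exp(l) + 6)^2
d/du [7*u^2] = 14*u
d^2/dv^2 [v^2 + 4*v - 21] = 2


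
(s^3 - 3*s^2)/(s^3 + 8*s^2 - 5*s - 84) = s^2/(s^2 + 11*s + 28)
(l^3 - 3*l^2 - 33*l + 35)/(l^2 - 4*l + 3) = (l^2 - 2*l - 35)/(l - 3)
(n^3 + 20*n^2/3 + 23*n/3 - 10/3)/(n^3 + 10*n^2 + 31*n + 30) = (n - 1/3)/(n + 3)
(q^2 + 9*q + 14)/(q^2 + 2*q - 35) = (q + 2)/(q - 5)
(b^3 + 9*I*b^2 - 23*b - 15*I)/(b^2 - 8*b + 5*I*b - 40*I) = (b^2 + 4*I*b - 3)/(b - 8)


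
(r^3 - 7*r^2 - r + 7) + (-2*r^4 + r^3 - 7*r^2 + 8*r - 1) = -2*r^4 + 2*r^3 - 14*r^2 + 7*r + 6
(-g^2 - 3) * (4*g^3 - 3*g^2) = -4*g^5 + 3*g^4 - 12*g^3 + 9*g^2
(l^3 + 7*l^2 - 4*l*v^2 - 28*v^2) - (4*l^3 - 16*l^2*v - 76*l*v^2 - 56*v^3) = -3*l^3 + 16*l^2*v + 7*l^2 + 72*l*v^2 + 56*v^3 - 28*v^2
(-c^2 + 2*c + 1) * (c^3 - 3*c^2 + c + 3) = -c^5 + 5*c^4 - 6*c^3 - 4*c^2 + 7*c + 3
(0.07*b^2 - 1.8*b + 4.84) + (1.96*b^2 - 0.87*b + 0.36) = 2.03*b^2 - 2.67*b + 5.2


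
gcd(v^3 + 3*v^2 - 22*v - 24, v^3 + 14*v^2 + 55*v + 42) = v^2 + 7*v + 6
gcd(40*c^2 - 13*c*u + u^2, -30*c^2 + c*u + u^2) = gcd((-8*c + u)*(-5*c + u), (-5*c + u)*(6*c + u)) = -5*c + u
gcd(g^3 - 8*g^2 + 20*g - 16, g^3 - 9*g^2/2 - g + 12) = g^2 - 6*g + 8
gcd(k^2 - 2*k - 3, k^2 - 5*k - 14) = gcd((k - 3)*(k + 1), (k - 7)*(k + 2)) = 1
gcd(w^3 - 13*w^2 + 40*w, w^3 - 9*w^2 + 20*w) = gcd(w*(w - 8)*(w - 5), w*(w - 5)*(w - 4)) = w^2 - 5*w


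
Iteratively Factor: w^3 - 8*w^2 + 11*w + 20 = (w + 1)*(w^2 - 9*w + 20) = (w - 4)*(w + 1)*(w - 5)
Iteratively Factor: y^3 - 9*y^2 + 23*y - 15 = (y - 3)*(y^2 - 6*y + 5) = (y - 5)*(y - 3)*(y - 1)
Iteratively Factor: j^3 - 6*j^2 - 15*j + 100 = (j + 4)*(j^2 - 10*j + 25) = (j - 5)*(j + 4)*(j - 5)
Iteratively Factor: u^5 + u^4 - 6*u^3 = (u)*(u^4 + u^3 - 6*u^2) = u^2*(u^3 + u^2 - 6*u) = u^2*(u - 2)*(u^2 + 3*u) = u^3*(u - 2)*(u + 3)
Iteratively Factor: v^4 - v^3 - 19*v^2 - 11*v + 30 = (v + 2)*(v^3 - 3*v^2 - 13*v + 15) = (v + 2)*(v + 3)*(v^2 - 6*v + 5) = (v - 5)*(v + 2)*(v + 3)*(v - 1)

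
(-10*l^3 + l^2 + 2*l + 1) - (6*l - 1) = -10*l^3 + l^2 - 4*l + 2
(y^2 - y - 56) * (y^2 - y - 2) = y^4 - 2*y^3 - 57*y^2 + 58*y + 112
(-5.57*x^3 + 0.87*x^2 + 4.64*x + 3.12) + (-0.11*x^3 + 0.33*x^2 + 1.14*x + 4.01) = -5.68*x^3 + 1.2*x^2 + 5.78*x + 7.13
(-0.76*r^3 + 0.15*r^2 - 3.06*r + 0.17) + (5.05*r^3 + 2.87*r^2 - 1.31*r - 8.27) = 4.29*r^3 + 3.02*r^2 - 4.37*r - 8.1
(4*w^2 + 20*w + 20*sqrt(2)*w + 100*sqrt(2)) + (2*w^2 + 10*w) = 6*w^2 + 20*sqrt(2)*w + 30*w + 100*sqrt(2)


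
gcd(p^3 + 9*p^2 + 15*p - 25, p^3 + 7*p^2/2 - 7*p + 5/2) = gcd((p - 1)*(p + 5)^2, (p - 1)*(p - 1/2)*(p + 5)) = p^2 + 4*p - 5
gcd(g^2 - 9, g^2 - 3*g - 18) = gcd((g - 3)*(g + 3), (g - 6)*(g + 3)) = g + 3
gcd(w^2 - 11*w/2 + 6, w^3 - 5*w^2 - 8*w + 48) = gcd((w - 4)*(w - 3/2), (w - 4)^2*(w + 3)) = w - 4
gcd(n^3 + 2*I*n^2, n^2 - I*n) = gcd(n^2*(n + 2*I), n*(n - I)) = n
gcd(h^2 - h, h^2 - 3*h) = h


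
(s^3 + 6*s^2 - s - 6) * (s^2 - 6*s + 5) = s^5 - 32*s^3 + 30*s^2 + 31*s - 30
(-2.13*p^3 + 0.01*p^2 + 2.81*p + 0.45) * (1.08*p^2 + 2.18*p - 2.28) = -2.3004*p^5 - 4.6326*p^4 + 7.913*p^3 + 6.589*p^2 - 5.4258*p - 1.026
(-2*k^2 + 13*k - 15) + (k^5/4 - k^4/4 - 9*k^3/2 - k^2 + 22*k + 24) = k^5/4 - k^4/4 - 9*k^3/2 - 3*k^2 + 35*k + 9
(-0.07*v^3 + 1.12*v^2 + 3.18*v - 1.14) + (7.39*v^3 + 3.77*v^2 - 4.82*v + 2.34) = 7.32*v^3 + 4.89*v^2 - 1.64*v + 1.2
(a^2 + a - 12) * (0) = 0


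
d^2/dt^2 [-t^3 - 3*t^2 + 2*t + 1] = -6*t - 6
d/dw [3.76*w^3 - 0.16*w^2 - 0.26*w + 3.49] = 11.28*w^2 - 0.32*w - 0.26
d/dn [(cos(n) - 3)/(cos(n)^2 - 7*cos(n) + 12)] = sin(n)/(cos(n) - 4)^2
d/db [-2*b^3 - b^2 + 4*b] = -6*b^2 - 2*b + 4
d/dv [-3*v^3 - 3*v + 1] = -9*v^2 - 3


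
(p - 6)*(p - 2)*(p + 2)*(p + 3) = p^4 - 3*p^3 - 22*p^2 + 12*p + 72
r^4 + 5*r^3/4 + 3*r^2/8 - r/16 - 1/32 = (r - 1/4)*(r + 1/2)^3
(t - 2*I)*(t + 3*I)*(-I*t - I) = -I*t^3 + t^2 - I*t^2 + t - 6*I*t - 6*I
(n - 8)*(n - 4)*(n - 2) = n^3 - 14*n^2 + 56*n - 64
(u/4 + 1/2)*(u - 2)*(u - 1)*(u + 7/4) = u^4/4 + 3*u^3/16 - 23*u^2/16 - 3*u/4 + 7/4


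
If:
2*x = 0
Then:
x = 0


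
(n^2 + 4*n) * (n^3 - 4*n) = n^5 + 4*n^4 - 4*n^3 - 16*n^2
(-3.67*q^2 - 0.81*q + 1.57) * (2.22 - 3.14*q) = 11.5238*q^3 - 5.604*q^2 - 6.728*q + 3.4854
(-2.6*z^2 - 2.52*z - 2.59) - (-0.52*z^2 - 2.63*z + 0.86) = -2.08*z^2 + 0.11*z - 3.45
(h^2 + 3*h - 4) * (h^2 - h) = h^4 + 2*h^3 - 7*h^2 + 4*h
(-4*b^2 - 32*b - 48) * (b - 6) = -4*b^3 - 8*b^2 + 144*b + 288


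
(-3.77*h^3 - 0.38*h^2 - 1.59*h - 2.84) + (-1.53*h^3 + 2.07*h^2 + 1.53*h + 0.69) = -5.3*h^3 + 1.69*h^2 - 0.0600000000000001*h - 2.15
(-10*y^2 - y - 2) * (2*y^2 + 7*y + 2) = -20*y^4 - 72*y^3 - 31*y^2 - 16*y - 4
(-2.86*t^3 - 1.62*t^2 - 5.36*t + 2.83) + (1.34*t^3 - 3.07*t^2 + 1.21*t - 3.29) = -1.52*t^3 - 4.69*t^2 - 4.15*t - 0.46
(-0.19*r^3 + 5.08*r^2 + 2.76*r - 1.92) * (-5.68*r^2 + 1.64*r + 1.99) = 1.0792*r^5 - 29.166*r^4 - 7.7237*r^3 + 25.5412*r^2 + 2.3436*r - 3.8208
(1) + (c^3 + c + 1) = c^3 + c + 2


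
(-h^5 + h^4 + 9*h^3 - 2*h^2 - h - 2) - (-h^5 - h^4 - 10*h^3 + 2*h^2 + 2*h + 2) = 2*h^4 + 19*h^3 - 4*h^2 - 3*h - 4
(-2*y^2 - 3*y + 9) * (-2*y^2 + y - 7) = 4*y^4 + 4*y^3 - 7*y^2 + 30*y - 63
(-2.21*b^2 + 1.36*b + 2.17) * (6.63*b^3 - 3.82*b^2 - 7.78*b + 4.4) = -14.6523*b^5 + 17.459*b^4 + 26.3857*b^3 - 28.5942*b^2 - 10.8986*b + 9.548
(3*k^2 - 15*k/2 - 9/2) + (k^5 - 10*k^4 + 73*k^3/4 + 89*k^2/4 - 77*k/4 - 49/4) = k^5 - 10*k^4 + 73*k^3/4 + 101*k^2/4 - 107*k/4 - 67/4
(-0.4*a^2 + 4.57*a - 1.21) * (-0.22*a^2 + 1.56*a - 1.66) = 0.088*a^4 - 1.6294*a^3 + 8.0594*a^2 - 9.4738*a + 2.0086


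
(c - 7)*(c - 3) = c^2 - 10*c + 21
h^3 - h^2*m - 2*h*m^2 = h*(h - 2*m)*(h + m)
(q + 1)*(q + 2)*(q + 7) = q^3 + 10*q^2 + 23*q + 14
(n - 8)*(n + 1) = n^2 - 7*n - 8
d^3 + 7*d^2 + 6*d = d*(d + 1)*(d + 6)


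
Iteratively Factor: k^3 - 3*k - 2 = (k + 1)*(k^2 - k - 2) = (k - 2)*(k + 1)*(k + 1)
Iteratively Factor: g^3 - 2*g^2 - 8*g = (g)*(g^2 - 2*g - 8) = g*(g - 4)*(g + 2)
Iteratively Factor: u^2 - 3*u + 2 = (u - 2)*(u - 1)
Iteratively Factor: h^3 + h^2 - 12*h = (h + 4)*(h^2 - 3*h) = h*(h + 4)*(h - 3)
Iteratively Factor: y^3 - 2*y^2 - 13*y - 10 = (y - 5)*(y^2 + 3*y + 2) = (y - 5)*(y + 1)*(y + 2)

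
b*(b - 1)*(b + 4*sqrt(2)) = b^3 - b^2 + 4*sqrt(2)*b^2 - 4*sqrt(2)*b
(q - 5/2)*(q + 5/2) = q^2 - 25/4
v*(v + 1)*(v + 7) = v^3 + 8*v^2 + 7*v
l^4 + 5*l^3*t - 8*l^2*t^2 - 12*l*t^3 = l*(l - 2*t)*(l + t)*(l + 6*t)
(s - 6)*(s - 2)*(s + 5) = s^3 - 3*s^2 - 28*s + 60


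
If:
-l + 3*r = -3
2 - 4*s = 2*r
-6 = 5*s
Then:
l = 66/5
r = 17/5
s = -6/5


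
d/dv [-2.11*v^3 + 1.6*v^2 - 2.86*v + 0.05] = -6.33*v^2 + 3.2*v - 2.86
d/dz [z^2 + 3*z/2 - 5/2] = 2*z + 3/2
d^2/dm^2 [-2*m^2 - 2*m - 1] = -4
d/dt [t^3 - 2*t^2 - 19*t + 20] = 3*t^2 - 4*t - 19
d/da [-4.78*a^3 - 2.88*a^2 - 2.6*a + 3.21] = -14.34*a^2 - 5.76*a - 2.6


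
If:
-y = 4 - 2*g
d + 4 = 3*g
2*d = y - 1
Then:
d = -7/4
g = 3/4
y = -5/2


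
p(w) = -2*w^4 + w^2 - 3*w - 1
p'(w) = -8*w^3 + 2*w - 3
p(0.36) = -1.98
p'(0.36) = -2.65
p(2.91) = -144.68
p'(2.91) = -194.32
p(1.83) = -25.57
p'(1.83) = -48.37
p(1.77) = -22.81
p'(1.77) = -43.82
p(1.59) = -16.02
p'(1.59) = -31.98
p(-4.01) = -490.03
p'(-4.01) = 504.83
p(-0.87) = 1.22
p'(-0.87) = 0.53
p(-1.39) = -2.36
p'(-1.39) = 15.70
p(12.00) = -41365.00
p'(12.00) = -13803.00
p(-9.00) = -13015.00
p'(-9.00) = 5811.00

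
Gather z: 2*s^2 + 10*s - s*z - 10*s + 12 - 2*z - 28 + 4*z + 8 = 2*s^2 + z*(2 - s) - 8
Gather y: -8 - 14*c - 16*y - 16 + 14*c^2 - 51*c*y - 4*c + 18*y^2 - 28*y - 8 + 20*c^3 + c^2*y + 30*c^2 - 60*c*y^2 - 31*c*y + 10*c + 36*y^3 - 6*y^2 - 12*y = 20*c^3 + 44*c^2 - 8*c + 36*y^3 + y^2*(12 - 60*c) + y*(c^2 - 82*c - 56) - 32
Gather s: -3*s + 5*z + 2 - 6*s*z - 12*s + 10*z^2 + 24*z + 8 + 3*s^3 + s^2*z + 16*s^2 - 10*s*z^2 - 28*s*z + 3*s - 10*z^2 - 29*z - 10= 3*s^3 + s^2*(z + 16) + s*(-10*z^2 - 34*z - 12)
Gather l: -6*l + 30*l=24*l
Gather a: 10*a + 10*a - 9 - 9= 20*a - 18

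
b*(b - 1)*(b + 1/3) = b^3 - 2*b^2/3 - b/3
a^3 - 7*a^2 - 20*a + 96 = (a - 8)*(a - 3)*(a + 4)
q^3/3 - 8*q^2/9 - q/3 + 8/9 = (q/3 + 1/3)*(q - 8/3)*(q - 1)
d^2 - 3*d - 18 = (d - 6)*(d + 3)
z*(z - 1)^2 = z^3 - 2*z^2 + z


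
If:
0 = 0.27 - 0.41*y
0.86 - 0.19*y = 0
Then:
No Solution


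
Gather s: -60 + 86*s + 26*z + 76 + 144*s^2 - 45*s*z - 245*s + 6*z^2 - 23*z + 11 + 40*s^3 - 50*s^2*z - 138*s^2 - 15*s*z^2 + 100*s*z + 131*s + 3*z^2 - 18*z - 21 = 40*s^3 + s^2*(6 - 50*z) + s*(-15*z^2 + 55*z - 28) + 9*z^2 - 15*z + 6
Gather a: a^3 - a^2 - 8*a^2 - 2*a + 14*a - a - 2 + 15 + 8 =a^3 - 9*a^2 + 11*a + 21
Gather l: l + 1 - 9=l - 8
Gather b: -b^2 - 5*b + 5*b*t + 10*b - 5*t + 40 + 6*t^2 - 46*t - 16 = -b^2 + b*(5*t + 5) + 6*t^2 - 51*t + 24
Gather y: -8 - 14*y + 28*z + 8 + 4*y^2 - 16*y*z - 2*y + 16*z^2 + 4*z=4*y^2 + y*(-16*z - 16) + 16*z^2 + 32*z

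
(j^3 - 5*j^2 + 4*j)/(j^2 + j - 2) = j*(j - 4)/(j + 2)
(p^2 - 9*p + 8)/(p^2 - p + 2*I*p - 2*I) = (p - 8)/(p + 2*I)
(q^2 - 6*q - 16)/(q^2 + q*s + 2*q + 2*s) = (q - 8)/(q + s)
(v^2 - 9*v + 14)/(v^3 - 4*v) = (v - 7)/(v*(v + 2))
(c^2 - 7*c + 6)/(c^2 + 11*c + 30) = (c^2 - 7*c + 6)/(c^2 + 11*c + 30)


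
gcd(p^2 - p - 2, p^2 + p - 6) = p - 2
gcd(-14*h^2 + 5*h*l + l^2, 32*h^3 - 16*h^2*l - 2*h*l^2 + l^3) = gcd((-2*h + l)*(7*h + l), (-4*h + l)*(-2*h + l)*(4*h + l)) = 2*h - l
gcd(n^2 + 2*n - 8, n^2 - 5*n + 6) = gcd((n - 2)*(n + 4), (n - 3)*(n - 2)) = n - 2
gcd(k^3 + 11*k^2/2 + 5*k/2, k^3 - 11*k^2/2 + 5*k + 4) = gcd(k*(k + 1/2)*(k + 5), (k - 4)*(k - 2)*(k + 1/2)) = k + 1/2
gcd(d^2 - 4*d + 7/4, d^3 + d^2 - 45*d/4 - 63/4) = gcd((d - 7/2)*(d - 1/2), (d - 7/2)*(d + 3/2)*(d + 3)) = d - 7/2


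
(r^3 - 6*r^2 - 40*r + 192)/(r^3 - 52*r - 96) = (r - 4)/(r + 2)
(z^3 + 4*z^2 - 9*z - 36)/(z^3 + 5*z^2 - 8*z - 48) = (z + 3)/(z + 4)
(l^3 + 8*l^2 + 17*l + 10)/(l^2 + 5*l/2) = 2*(l^3 + 8*l^2 + 17*l + 10)/(l*(2*l + 5))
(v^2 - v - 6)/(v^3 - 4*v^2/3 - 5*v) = 3*(v + 2)/(v*(3*v + 5))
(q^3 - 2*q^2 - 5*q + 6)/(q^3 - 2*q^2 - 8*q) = (q^2 - 4*q + 3)/(q*(q - 4))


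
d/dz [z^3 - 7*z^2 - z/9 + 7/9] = 3*z^2 - 14*z - 1/9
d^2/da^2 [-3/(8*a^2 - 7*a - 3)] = 6*(-64*a^2 + 56*a + (16*a - 7)^2 + 24)/(-8*a^2 + 7*a + 3)^3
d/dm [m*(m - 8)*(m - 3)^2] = 4*m^3 - 42*m^2 + 114*m - 72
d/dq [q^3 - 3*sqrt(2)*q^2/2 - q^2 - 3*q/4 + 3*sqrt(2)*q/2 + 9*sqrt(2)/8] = 3*q^2 - 3*sqrt(2)*q - 2*q - 3/4 + 3*sqrt(2)/2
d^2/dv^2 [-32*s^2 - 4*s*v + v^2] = 2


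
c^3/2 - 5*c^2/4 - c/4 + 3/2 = (c/2 + 1/2)*(c - 2)*(c - 3/2)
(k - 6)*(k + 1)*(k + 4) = k^3 - k^2 - 26*k - 24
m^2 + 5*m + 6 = (m + 2)*(m + 3)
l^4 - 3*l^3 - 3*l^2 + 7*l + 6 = (l - 3)*(l - 2)*(l + 1)^2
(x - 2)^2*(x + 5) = x^3 + x^2 - 16*x + 20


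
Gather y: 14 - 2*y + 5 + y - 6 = 13 - y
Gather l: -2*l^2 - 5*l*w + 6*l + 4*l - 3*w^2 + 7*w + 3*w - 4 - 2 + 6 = -2*l^2 + l*(10 - 5*w) - 3*w^2 + 10*w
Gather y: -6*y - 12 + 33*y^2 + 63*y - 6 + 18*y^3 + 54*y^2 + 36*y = 18*y^3 + 87*y^2 + 93*y - 18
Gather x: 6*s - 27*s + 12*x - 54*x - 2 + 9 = -21*s - 42*x + 7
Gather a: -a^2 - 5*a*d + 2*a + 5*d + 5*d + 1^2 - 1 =-a^2 + a*(2 - 5*d) + 10*d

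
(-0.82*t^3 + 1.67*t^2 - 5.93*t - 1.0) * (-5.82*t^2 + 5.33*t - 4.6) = 4.7724*t^5 - 14.09*t^4 + 47.1857*t^3 - 33.4689*t^2 + 21.948*t + 4.6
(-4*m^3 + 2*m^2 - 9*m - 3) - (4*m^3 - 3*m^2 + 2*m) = -8*m^3 + 5*m^2 - 11*m - 3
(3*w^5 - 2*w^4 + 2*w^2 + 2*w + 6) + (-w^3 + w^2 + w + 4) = 3*w^5 - 2*w^4 - w^3 + 3*w^2 + 3*w + 10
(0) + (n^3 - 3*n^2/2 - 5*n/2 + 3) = n^3 - 3*n^2/2 - 5*n/2 + 3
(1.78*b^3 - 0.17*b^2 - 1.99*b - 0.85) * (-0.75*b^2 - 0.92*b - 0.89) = -1.335*b^5 - 1.5101*b^4 + 0.0646999999999999*b^3 + 2.6196*b^2 + 2.5531*b + 0.7565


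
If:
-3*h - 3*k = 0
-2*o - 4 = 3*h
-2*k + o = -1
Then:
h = 2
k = -2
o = -5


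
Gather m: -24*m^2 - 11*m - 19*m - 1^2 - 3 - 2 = -24*m^2 - 30*m - 6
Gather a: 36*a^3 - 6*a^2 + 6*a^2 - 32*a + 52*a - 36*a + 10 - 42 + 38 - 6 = 36*a^3 - 16*a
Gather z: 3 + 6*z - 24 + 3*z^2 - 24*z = 3*z^2 - 18*z - 21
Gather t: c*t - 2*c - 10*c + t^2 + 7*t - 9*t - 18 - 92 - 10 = -12*c + t^2 + t*(c - 2) - 120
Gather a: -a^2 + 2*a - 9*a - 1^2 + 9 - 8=-a^2 - 7*a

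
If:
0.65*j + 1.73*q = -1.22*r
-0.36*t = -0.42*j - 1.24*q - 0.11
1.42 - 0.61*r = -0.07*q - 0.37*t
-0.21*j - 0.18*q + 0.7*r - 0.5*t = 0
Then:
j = 10.61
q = -4.33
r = 0.48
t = -2.22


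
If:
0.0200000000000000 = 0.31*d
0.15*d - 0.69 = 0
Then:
No Solution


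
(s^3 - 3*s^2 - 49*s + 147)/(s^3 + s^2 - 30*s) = (s^3 - 3*s^2 - 49*s + 147)/(s*(s^2 + s - 30))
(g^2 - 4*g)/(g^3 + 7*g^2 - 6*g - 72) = g*(g - 4)/(g^3 + 7*g^2 - 6*g - 72)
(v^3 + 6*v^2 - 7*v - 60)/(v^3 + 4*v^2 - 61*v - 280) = (v^2 + v - 12)/(v^2 - v - 56)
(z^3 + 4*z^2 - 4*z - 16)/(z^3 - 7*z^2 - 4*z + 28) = (z + 4)/(z - 7)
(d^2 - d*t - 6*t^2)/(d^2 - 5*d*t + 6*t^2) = (-d - 2*t)/(-d + 2*t)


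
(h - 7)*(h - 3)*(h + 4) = h^3 - 6*h^2 - 19*h + 84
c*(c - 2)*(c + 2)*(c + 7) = c^4 + 7*c^3 - 4*c^2 - 28*c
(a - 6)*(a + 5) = a^2 - a - 30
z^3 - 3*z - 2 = (z - 2)*(z + 1)^2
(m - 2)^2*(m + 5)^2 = m^4 + 6*m^3 - 11*m^2 - 60*m + 100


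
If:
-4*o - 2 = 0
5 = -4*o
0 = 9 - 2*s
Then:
No Solution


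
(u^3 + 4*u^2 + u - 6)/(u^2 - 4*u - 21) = (u^2 + u - 2)/(u - 7)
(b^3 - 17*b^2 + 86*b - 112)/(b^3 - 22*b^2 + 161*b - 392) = (b - 2)/(b - 7)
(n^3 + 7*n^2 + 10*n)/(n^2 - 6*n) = (n^2 + 7*n + 10)/(n - 6)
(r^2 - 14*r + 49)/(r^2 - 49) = (r - 7)/(r + 7)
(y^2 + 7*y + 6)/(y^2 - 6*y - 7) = (y + 6)/(y - 7)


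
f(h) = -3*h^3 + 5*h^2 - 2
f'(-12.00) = -1416.00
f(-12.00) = 5902.00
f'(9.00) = -639.00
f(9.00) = -1784.00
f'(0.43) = 2.64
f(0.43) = -1.31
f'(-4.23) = -203.34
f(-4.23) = 314.53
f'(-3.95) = -179.92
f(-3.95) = 260.90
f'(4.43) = -132.32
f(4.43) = -164.69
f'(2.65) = -36.70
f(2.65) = -22.72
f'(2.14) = -19.82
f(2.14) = -8.50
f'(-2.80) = -98.56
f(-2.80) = 103.06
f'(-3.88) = -174.29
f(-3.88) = 248.51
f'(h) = -9*h^2 + 10*h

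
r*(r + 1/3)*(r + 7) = r^3 + 22*r^2/3 + 7*r/3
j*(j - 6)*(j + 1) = j^3 - 5*j^2 - 6*j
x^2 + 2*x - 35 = (x - 5)*(x + 7)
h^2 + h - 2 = (h - 1)*(h + 2)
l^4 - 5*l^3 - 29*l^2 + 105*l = l*(l - 7)*(l - 3)*(l + 5)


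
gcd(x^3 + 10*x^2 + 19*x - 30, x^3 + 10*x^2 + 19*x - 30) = x^3 + 10*x^2 + 19*x - 30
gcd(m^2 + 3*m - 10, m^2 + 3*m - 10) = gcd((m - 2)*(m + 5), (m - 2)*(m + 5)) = m^2 + 3*m - 10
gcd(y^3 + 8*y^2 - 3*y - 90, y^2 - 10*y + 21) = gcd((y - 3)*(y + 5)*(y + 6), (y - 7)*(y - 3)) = y - 3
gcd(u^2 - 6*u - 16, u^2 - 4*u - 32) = u - 8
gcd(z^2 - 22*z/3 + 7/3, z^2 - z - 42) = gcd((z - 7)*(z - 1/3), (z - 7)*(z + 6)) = z - 7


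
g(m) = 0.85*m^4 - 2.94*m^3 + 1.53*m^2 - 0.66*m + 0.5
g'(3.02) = 21.79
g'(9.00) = 1791.06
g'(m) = 3.4*m^3 - 8.82*m^2 + 3.06*m - 0.66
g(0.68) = 0.02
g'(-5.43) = -821.68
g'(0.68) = -1.59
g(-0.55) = 1.89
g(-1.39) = 15.44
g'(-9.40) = -3632.74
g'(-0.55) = -5.58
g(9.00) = 3552.08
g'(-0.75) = -9.35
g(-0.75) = 3.36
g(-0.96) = 5.87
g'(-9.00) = -3221.22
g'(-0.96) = -14.73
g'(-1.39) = -31.09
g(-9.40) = 9220.18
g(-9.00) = 7850.48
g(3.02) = 2.19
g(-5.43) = 1258.85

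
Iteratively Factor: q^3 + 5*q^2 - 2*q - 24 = (q + 4)*(q^2 + q - 6) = (q + 3)*(q + 4)*(q - 2)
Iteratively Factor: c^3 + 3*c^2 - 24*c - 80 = (c + 4)*(c^2 - c - 20) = (c + 4)^2*(c - 5)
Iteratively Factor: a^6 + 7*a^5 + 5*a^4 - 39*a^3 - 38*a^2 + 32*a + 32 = (a - 1)*(a^5 + 8*a^4 + 13*a^3 - 26*a^2 - 64*a - 32) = (a - 1)*(a + 1)*(a^4 + 7*a^3 + 6*a^2 - 32*a - 32) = (a - 1)*(a + 1)*(a + 4)*(a^3 + 3*a^2 - 6*a - 8) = (a - 2)*(a - 1)*(a + 1)*(a + 4)*(a^2 + 5*a + 4) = (a - 2)*(a - 1)*(a + 1)*(a + 4)^2*(a + 1)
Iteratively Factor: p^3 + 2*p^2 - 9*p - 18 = (p - 3)*(p^2 + 5*p + 6) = (p - 3)*(p + 3)*(p + 2)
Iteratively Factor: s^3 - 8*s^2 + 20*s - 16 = (s - 2)*(s^2 - 6*s + 8) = (s - 4)*(s - 2)*(s - 2)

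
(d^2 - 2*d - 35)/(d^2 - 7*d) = (d + 5)/d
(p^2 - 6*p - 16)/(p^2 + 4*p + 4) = (p - 8)/(p + 2)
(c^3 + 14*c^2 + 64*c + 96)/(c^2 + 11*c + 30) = (c^2 + 8*c + 16)/(c + 5)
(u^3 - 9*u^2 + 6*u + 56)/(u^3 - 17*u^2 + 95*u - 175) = (u^2 - 2*u - 8)/(u^2 - 10*u + 25)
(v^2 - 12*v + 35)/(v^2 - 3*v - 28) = (v - 5)/(v + 4)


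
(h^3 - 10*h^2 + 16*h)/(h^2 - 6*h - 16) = h*(h - 2)/(h + 2)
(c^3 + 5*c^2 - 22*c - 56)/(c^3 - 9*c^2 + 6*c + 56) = (c + 7)/(c - 7)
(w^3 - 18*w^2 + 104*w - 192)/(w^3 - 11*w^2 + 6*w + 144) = (w - 4)/(w + 3)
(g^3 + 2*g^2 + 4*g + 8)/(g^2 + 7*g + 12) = (g^3 + 2*g^2 + 4*g + 8)/(g^2 + 7*g + 12)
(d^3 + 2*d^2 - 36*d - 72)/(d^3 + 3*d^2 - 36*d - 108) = (d + 2)/(d + 3)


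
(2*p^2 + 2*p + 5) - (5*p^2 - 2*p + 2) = -3*p^2 + 4*p + 3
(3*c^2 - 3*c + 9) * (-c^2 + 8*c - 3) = -3*c^4 + 27*c^3 - 42*c^2 + 81*c - 27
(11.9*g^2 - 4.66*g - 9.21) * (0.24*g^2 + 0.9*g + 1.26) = 2.856*g^4 + 9.5916*g^3 + 8.5896*g^2 - 14.1606*g - 11.6046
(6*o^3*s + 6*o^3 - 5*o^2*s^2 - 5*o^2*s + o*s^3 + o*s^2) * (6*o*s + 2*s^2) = 36*o^4*s^2 + 36*o^4*s - 18*o^3*s^3 - 18*o^3*s^2 - 4*o^2*s^4 - 4*o^2*s^3 + 2*o*s^5 + 2*o*s^4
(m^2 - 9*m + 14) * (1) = m^2 - 9*m + 14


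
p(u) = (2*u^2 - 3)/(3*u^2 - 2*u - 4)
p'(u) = 4*u/(3*u^2 - 2*u - 4) + (2 - 6*u)*(2*u^2 - 3)/(3*u^2 - 2*u - 4)^2 = 2*(-2*u^2 + u - 3)/(9*u^4 - 12*u^3 - 20*u^2 + 16*u + 16)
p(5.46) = 0.76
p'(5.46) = -0.02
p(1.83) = 1.55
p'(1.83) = -2.76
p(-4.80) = 0.58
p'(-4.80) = -0.02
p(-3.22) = 0.53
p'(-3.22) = -0.05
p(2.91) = 0.89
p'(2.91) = -0.14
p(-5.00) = 0.58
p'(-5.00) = -0.02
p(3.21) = 0.86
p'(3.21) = -0.10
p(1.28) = -0.17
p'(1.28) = -3.69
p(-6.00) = 0.59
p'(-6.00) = -0.01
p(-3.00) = 0.52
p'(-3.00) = -0.06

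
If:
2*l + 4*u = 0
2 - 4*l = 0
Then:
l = 1/2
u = -1/4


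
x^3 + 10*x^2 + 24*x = x*(x + 4)*(x + 6)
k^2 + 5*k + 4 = (k + 1)*(k + 4)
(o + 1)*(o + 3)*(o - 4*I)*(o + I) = o^4 + 4*o^3 - 3*I*o^3 + 7*o^2 - 12*I*o^2 + 16*o - 9*I*o + 12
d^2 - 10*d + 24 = (d - 6)*(d - 4)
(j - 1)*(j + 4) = j^2 + 3*j - 4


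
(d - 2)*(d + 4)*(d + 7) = d^3 + 9*d^2 + 6*d - 56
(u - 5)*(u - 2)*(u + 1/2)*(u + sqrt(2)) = u^4 - 13*u^3/2 + sqrt(2)*u^3 - 13*sqrt(2)*u^2/2 + 13*u^2/2 + 5*u + 13*sqrt(2)*u/2 + 5*sqrt(2)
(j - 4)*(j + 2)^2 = j^3 - 12*j - 16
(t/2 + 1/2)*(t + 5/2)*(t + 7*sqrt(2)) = t^3/2 + 7*t^2/4 + 7*sqrt(2)*t^2/2 + 5*t/4 + 49*sqrt(2)*t/4 + 35*sqrt(2)/4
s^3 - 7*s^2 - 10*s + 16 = (s - 8)*(s - 1)*(s + 2)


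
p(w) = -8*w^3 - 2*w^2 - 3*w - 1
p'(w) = -24*w^2 - 4*w - 3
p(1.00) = -14.00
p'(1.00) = -31.00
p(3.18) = -288.02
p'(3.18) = -258.42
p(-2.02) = 62.84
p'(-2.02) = -92.85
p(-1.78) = 43.12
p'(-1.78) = -71.92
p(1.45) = -33.94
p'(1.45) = -59.26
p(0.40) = -3.03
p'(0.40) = -8.44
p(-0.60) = 1.81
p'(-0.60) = -9.24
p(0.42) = -3.21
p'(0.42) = -8.91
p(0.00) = -1.00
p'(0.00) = -3.00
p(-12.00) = 13571.00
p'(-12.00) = -3411.00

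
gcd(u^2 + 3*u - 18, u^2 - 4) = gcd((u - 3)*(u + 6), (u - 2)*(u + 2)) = 1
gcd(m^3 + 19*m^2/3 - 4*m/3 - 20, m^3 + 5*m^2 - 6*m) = m + 6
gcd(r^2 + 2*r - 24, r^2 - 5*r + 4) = r - 4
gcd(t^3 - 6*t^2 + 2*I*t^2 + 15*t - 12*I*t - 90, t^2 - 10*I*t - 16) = 1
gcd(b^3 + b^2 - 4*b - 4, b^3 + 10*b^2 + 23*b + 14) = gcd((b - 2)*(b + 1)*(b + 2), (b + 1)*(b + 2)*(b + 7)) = b^2 + 3*b + 2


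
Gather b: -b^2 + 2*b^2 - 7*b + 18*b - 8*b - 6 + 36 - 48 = b^2 + 3*b - 18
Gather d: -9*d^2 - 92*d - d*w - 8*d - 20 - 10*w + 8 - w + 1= -9*d^2 + d*(-w - 100) - 11*w - 11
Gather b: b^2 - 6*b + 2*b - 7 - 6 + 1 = b^2 - 4*b - 12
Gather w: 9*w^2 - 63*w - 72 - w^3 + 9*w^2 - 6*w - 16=-w^3 + 18*w^2 - 69*w - 88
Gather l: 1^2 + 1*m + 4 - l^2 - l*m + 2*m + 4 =-l^2 - l*m + 3*m + 9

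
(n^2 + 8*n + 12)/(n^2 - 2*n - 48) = (n + 2)/(n - 8)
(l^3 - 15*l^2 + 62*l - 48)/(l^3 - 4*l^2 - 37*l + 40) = (l - 6)/(l + 5)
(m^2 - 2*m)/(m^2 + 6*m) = (m - 2)/(m + 6)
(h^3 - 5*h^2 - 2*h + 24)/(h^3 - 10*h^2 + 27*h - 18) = (h^2 - 2*h - 8)/(h^2 - 7*h + 6)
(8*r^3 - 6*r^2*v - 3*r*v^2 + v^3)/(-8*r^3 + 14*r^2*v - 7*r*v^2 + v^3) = (-2*r - v)/(2*r - v)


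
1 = 1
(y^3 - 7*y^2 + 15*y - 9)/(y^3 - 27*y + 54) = (y - 1)/(y + 6)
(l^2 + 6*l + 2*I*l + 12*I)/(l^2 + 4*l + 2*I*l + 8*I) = (l + 6)/(l + 4)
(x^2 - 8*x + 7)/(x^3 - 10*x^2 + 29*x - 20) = (x - 7)/(x^2 - 9*x + 20)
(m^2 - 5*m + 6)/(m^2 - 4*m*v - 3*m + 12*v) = (2 - m)/(-m + 4*v)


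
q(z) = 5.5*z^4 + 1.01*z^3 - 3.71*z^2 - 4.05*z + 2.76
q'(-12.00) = -37494.69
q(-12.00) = 111819.84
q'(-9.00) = -15729.84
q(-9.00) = 35087.91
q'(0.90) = 7.76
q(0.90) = 0.45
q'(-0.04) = -3.75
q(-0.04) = 2.92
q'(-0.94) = -12.67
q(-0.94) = 6.74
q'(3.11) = 663.95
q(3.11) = 499.18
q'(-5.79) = -4129.81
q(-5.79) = 5887.05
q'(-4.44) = -1837.00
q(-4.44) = 1996.64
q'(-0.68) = -4.52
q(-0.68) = 4.66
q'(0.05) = -4.41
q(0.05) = 2.55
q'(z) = 22.0*z^3 + 3.03*z^2 - 7.42*z - 4.05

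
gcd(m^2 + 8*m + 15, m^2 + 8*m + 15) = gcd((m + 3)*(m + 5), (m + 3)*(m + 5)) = m^2 + 8*m + 15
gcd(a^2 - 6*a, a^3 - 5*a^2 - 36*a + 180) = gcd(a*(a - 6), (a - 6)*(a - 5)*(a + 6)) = a - 6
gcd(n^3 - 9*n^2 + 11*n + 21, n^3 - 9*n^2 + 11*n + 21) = n^3 - 9*n^2 + 11*n + 21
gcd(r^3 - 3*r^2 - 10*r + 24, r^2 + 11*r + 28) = 1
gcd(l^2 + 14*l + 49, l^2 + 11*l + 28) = l + 7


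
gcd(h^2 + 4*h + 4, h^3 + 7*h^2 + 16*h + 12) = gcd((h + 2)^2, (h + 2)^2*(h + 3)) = h^2 + 4*h + 4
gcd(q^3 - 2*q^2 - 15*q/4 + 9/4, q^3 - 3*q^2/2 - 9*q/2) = q^2 - 3*q/2 - 9/2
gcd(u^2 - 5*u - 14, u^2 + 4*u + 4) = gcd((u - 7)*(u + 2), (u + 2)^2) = u + 2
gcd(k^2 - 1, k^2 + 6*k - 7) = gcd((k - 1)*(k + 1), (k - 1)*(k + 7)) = k - 1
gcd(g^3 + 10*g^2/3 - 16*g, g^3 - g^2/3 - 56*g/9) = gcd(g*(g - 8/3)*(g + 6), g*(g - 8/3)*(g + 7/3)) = g^2 - 8*g/3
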